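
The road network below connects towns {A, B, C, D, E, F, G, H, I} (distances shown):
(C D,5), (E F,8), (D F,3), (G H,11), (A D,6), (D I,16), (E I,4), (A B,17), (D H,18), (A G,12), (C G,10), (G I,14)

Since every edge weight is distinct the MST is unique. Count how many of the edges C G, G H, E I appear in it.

Kruskal: consider edges lightest-first.
D F (3): add — endpoints in different components.
E I (4): add — endpoints in different components.
C D (5): add — endpoints in different components.
A D (6): add — endpoints in different components.
E F (8): add — endpoints in different components.
C G (10): add — endpoints in different components.
G H (11): add — endpoints in different components.
A G (12): skip — A and G already connected.
G I (14): skip — G and I already connected.
D I (16): skip — D and I already connected.
A B (17): add — endpoints in different components.
MST edge set: {D F, E I, C D, A D, E F, C G, G H, A B}.
Of the listed edges, {C G, G H, E I} are in the MST → 3.

3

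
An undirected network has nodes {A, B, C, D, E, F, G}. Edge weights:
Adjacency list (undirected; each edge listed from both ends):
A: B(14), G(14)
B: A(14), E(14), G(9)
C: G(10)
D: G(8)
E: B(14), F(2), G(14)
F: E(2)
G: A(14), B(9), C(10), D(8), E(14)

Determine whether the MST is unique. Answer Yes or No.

No

Kruskal's algorithm — process edges by increasing weight (ties by edge label):
E—F (2): add. Components now {A} {B} {C} {D} {E,F} {G}
D—G (8): add. Components now {A} {B} {C} {D,G} {E,F}
B—G (9): add. Components now {A} {B,D,G} {C} {E,F}
C—G (10): add. Components now {A} {B,C,D,G} {E,F}
A—B (14): add. Components now {A,B,C,D,G} {E,F}
A—G (14): skip — A and G already connected.
B—E (14): add. Components now {A,B,C,D,E,F,G}
Non-tree edge E—G has weight 14, equal to the heaviest edge on its tree cycle — swapping gives another MST of the same weight. Not unique.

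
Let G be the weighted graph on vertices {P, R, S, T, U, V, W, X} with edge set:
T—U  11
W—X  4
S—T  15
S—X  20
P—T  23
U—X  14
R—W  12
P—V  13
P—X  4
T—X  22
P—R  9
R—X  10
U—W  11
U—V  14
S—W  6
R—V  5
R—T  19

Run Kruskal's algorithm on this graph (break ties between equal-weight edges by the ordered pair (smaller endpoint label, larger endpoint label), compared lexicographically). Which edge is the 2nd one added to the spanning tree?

W-X

Kruskal's algorithm — process edges by increasing weight (ties by edge label):
P—X (4): add — endpoints in different components.
W—X (4): add — endpoints in different components.
R—V (5): add — endpoints in different components.
S—W (6): add — endpoints in different components.
P—R (9): add — endpoints in different components.
R—X (10): skip — X and R already connected.
T—U (11): add — endpoints in different components.
U—W (11): add — endpoints in different components.
The 2nd edge added is W—X.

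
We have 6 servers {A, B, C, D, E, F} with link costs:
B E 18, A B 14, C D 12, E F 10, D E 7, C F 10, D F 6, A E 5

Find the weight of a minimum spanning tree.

Kruskal's algorithm — process edges by increasing weight (ties by edge label):
A E (5): add — endpoints in different components.
D F (6): add — endpoints in different components.
D E (7): add — endpoints in different components.
C F (10): add — endpoints in different components.
E F (10): skip — E and F already connected.
C D (12): skip — C and D already connected.
A B (14): add — endpoints in different components.
MST edges: A E, D F, D E, C F, A B; total weight 5+6+7+10+14 = 42.

42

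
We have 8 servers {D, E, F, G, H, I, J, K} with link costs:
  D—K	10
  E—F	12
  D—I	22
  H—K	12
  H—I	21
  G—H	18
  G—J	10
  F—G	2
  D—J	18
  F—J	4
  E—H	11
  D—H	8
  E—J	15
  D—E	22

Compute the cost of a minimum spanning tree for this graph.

Grow the tree from D using Prim:
Step 1: frontier [D—H 8, D—K 10, D—J 18, D—E 22, D—I 22] → take D—H (8); add H.
Step 2: frontier [D—K 10, D—J 18, D—E 22, D—I 22, E—H 11, H—K 12, G—H 18, H—I 21] → take D—K (10); add K.
Step 3: frontier [D—J 18, D—E 22, D—I 22, E—H 11, G—H 18, H—I 21] → take E—H (11); add E.
Step 4: frontier [D—J 18, D—I 22, E—F 12, E—J 15, G—H 18, H—I 21] → take E—F (12); add F.
Step 5: frontier [D—J 18, D—I 22, E—J 15, F—G 2, F—J 4, G—H 18, H—I 21] → take F—G (2); add G.
Step 6: frontier [D—J 18, D—I 22, E—J 15, F—J 4, G—J 10, H—I 21] → take F—J (4); add J.
Step 7: frontier [D—I 22, H—I 21] → take H—I (21); add I.
MST edges: D—H, D—K, E—H, E—F, F—G, F—J, H—I; total weight 8+10+11+12+2+4+21 = 68.

68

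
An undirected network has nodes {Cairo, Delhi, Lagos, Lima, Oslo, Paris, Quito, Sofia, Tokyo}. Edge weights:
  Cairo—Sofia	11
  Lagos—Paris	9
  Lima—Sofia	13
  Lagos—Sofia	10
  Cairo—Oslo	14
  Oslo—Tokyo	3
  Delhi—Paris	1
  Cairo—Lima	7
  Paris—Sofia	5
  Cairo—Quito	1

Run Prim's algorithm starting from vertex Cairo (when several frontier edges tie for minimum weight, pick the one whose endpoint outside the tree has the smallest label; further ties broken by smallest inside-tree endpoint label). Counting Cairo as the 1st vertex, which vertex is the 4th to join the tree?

Prim, starting at Cairo.
Step 1: cheapest edge leaving the tree is Cairo—Quito (1); add Quito.
Step 2: cheapest edge leaving the tree is Cairo—Lima (7); add Lima.
Step 3: cheapest edge leaving the tree is Cairo—Sofia (11); add Sofia.
Step 4: cheapest edge leaving the tree is Paris—Sofia (5); add Paris.
Step 5: cheapest edge leaving the tree is Delhi—Paris (1); add Delhi.
Step 6: cheapest edge leaving the tree is Lagos—Paris (9); add Lagos.
Step 7: cheapest edge leaving the tree is Cairo—Oslo (14); add Oslo.
Step 8: cheapest edge leaving the tree is Oslo—Tokyo (3); add Tokyo.
Vertex order: Cairo, Quito, Lima, Sofia, Paris, Delhi, Lagos, Oslo, Tokyo. The 4th vertex is Sofia.

Sofia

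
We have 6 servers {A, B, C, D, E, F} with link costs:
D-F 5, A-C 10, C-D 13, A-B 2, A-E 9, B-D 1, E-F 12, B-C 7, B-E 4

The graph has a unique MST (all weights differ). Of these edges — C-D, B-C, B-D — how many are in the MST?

Kruskal: consider edges lightest-first.
B-D (1): add. Components now {A} {B,D} {C} {E} {F}
A-B (2): add. Components now {A,B,D} {C} {E} {F}
B-E (4): add. Components now {A,B,D,E} {C} {F}
D-F (5): add. Components now {A,B,D,E,F} {C}
B-C (7): add. Components now {A,B,C,D,E,F}
MST edge set: {B-D, A-B, B-E, D-F, B-C}.
Of the listed edges, {B-C, B-D} are in the MST → 2.

2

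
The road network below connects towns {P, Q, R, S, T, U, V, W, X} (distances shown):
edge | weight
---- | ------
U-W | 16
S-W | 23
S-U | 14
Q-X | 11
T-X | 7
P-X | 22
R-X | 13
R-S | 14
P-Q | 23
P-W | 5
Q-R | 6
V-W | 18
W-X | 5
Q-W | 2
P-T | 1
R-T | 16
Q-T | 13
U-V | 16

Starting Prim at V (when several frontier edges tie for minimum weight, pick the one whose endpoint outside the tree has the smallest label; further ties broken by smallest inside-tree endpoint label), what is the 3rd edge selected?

Prim, starting at V.
Step 1: cheapest edge leaving the tree is U-V (16); add U.
Step 2: cheapest edge leaving the tree is S-U (14); add S.
Step 3: cheapest edge leaving the tree is R-S (14); add R.
Step 4: cheapest edge leaving the tree is Q-R (6); add Q.
Step 5: cheapest edge leaving the tree is Q-W (2); add W.
Step 6: cheapest edge leaving the tree is P-W (5); add P.
Step 7: cheapest edge leaving the tree is P-T (1); add T.
Step 8: cheapest edge leaving the tree is W-X (5); add X.
The 3rd edge added is R-S.

R-S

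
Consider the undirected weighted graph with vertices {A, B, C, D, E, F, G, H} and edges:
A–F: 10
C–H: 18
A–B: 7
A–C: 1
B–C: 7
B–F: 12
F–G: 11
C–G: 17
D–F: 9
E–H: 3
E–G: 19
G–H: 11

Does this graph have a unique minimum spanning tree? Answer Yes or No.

No

Kruskal's algorithm — process edges by increasing weight (ties by edge label):
A–C (1): add — endpoints in different components.
E–H (3): add — endpoints in different components.
A–B (7): add — endpoints in different components.
B–C (7): skip — B and C already connected.
D–F (9): add — endpoints in different components.
A–F (10): add — endpoints in different components.
F–G (11): add — endpoints in different components.
G–H (11): add — endpoints in different components.
Non-tree edge B–C has weight 7, equal to the heaviest edge on its tree cycle — swapping gives another MST of the same weight. Not unique.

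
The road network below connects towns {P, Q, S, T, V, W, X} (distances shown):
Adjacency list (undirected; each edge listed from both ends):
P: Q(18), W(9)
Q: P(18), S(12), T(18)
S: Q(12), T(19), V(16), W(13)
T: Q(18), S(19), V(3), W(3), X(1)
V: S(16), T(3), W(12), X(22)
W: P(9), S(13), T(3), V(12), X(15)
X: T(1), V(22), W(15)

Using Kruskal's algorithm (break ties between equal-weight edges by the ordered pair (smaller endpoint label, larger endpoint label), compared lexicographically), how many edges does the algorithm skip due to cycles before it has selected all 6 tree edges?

1

Kruskal: consider edges lightest-first.
T X (1): add. Components now {T,X} {S} {W} {Q} {P} {V}
T V (3): add. Components now {T,V,X} {S} {W} {Q} {P}
T W (3): add. Components now {T,V,W,X} {S} {Q} {P}
P W (9): add. Components now {P,T,V,W,X} {S} {Q}
Q S (12): add. Components now {P,T,V,W,X} {Q,S}
V W (12): skip — W and V already connected.
S W (13): add. Components now {P,Q,S,T,V,W,X}
Edges rejected before the tree was complete: 1.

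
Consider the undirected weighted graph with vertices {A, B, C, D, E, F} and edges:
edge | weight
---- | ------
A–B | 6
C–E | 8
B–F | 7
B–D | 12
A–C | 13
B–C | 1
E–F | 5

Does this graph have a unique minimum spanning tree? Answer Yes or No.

Yes

Sort edges by weight, then run Kruskal:
B–C (1): add. Components now {A} {B,C} {D} {E} {F}
E–F (5): add. Components now {A} {B,C} {D} {E,F}
A–B (6): add. Components now {A,B,C} {D} {E,F}
B–F (7): add. Components now {A,B,C,E,F} {D}
C–E (8): skip — C and E already connected.
B–D (12): add. Components now {A,B,C,D,E,F}
Every non-tree edge has weight strictly greater than the heaviest edge on the tree path between its endpoints, so the MST is unique.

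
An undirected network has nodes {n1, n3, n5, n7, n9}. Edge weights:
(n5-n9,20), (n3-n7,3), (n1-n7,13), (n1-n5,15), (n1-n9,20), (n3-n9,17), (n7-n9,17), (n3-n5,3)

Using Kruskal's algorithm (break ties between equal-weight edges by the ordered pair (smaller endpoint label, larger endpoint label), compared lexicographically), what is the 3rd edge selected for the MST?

n1-n7

Sort edges by weight, then run Kruskal:
n3-n5 (3): add — endpoints in different components.
n3-n7 (3): add — endpoints in different components.
n1-n7 (13): add — endpoints in different components.
n1-n5 (15): skip — n1 and n5 already connected.
n3-n9 (17): add — endpoints in different components.
The 3rd edge added is n1-n7.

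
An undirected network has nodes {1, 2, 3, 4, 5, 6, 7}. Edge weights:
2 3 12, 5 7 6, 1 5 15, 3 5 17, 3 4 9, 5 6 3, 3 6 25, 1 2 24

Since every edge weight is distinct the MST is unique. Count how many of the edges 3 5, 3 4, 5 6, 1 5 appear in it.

4

Sort edges by weight, then run Kruskal:
5 6 (3): add — endpoints in different components.
5 7 (6): add — endpoints in different components.
3 4 (9): add — endpoints in different components.
2 3 (12): add — endpoints in different components.
1 5 (15): add — endpoints in different components.
3 5 (17): add — endpoints in different components.
MST edge set: {5 6, 5 7, 3 4, 2 3, 1 5, 3 5}.
Of the listed edges, {3 5, 3 4, 5 6, 1 5} are in the MST → 4.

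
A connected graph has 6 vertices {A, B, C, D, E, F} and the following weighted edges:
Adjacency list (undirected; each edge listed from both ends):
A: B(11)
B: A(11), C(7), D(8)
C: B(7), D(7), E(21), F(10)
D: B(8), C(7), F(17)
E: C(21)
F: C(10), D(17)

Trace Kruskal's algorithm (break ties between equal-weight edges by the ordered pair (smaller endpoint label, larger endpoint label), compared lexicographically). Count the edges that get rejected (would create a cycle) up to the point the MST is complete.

2

Kruskal's algorithm — process edges by increasing weight (ties by edge label):
B-C (7): add — endpoints in different components.
C-D (7): add — endpoints in different components.
B-D (8): skip — B and D already connected.
C-F (10): add — endpoints in different components.
A-B (11): add — endpoints in different components.
D-F (17): skip — D and F already connected.
C-E (21): add — endpoints in different components.
Edges rejected before the tree was complete: 2.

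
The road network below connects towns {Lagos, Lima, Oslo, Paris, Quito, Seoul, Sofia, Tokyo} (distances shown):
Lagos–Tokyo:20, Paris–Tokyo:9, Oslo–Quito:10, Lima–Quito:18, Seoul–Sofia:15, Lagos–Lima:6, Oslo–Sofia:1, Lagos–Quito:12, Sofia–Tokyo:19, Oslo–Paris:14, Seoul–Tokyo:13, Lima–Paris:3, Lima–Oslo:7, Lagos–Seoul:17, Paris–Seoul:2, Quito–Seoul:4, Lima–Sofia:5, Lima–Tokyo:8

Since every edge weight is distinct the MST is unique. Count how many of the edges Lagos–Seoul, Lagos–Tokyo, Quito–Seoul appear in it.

Kruskal's algorithm — process edges by increasing weight (ties by edge label):
Oslo–Sofia (1): add — endpoints in different components.
Paris–Seoul (2): add — endpoints in different components.
Lima–Paris (3): add — endpoints in different components.
Quito–Seoul (4): add — endpoints in different components.
Lima–Sofia (5): add — endpoints in different components.
Lagos–Lima (6): add — endpoints in different components.
Lima–Oslo (7): skip — Oslo and Lima already connected.
Lima–Tokyo (8): add — endpoints in different components.
MST edge set: {Oslo–Sofia, Paris–Seoul, Lima–Paris, Quito–Seoul, Lima–Sofia, Lagos–Lima, Lima–Tokyo}.
Of the listed edges, {Quito–Seoul} are in the MST → 1.

1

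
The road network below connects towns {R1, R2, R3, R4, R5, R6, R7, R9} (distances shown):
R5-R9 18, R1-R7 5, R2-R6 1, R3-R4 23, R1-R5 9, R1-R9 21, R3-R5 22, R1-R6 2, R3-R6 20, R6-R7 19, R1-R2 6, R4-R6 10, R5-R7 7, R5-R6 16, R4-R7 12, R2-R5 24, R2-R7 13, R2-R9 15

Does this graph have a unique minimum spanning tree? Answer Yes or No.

Kruskal: consider edges lightest-first.
R2-R6 (1): add — endpoints in different components.
R1-R6 (2): add — endpoints in different components.
R1-R7 (5): add — endpoints in different components.
R1-R2 (6): skip — R1 and R2 already connected.
R5-R7 (7): add — endpoints in different components.
R1-R5 (9): skip — R1 and R5 already connected.
R4-R6 (10): add — endpoints in different components.
R4-R7 (12): skip — R7 and R4 already connected.
R2-R7 (13): skip — R7 and R2 already connected.
R2-R9 (15): add — endpoints in different components.
R5-R6 (16): skip — R5 and R6 already connected.
R5-R9 (18): skip — R9 and R5 already connected.
R6-R7 (19): skip — R7 and R6 already connected.
R3-R6 (20): add — endpoints in different components.
Every non-tree edge has weight strictly greater than the heaviest edge on the tree path between its endpoints, so the MST is unique.

Yes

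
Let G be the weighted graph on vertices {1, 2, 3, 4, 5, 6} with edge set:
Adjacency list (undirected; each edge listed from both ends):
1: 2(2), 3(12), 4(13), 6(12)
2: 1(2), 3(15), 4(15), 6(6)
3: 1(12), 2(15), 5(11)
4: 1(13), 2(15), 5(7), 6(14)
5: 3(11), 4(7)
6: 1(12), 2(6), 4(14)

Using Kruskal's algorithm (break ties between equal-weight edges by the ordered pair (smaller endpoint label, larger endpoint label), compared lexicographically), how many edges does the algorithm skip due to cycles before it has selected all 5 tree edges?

Kruskal: consider edges lightest-first.
1—2 (2): add — endpoints in different components.
2—6 (6): add — endpoints in different components.
4—5 (7): add — endpoints in different components.
3—5 (11): add — endpoints in different components.
1—3 (12): add — endpoints in different components.
Edges rejected before the tree was complete: 0.

0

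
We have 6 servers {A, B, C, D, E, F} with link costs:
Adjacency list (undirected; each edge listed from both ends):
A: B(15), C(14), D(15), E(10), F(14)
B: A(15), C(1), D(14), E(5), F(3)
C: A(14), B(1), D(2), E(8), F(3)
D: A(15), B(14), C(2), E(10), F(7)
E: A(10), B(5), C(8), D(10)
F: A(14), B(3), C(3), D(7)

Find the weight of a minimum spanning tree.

Sort edges by weight, then run Kruskal:
B–C (1): add — endpoints in different components.
C–D (2): add — endpoints in different components.
B–F (3): add — endpoints in different components.
C–F (3): skip — C and F already connected.
B–E (5): add — endpoints in different components.
D–F (7): skip — D and F already connected.
C–E (8): skip — C and E already connected.
A–E (10): add — endpoints in different components.
MST edges: B–C, C–D, B–F, B–E, A–E; total weight 1+2+3+5+10 = 21.

21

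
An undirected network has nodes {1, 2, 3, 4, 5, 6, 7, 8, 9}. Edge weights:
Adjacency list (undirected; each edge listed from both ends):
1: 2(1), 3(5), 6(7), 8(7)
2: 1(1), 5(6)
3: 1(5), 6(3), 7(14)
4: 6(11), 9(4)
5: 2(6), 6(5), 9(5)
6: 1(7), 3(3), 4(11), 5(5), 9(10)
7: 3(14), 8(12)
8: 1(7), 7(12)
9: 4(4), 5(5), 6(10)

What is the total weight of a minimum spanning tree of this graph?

42

Grow the tree from 7 using Prim:
Step 1: frontier [7—8 12, 3—7 14] → take 7—8 (12); add 8.
Step 2: frontier [3—7 14, 1—8 7] → take 1—8 (7); add 1.
Step 3: frontier [1—2 1, 1—3 5, 1—6 7, 3—7 14] → take 1—2 (1); add 2.
Step 4: frontier [1—3 5, 1—6 7, 2—5 6, 3—7 14] → take 1—3 (5); add 3.
Step 5: frontier [1—6 7, 2—5 6, 3—6 3] → take 3—6 (3); add 6.
Step 6: frontier [2—5 6, 5—6 5, 6—9 10, 4—6 11] → take 5—6 (5); add 5.
Step 7: frontier [5—9 5, 6—9 10, 4—6 11] → take 5—9 (5); add 9.
Step 8: frontier [4—6 11, 4—9 4] → take 4—9 (4); add 4.
MST edges: 7—8, 1—8, 1—2, 1—3, 3—6, 5—6, 5—9, 4—9; total weight 12+7+1+5+3+5+5+4 = 42.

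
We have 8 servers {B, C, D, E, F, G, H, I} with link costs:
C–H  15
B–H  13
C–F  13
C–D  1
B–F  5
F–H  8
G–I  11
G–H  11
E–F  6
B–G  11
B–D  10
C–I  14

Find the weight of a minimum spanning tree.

Sort edges by weight, then run Kruskal:
C–D (1): add — endpoints in different components.
B–F (5): add — endpoints in different components.
E–F (6): add — endpoints in different components.
F–H (8): add — endpoints in different components.
B–D (10): add — endpoints in different components.
B–G (11): add — endpoints in different components.
G–H (11): skip — G and H already connected.
G–I (11): add — endpoints in different components.
MST edges: C–D, B–F, E–F, F–H, B–D, B–G, G–I; total weight 1+5+6+8+10+11+11 = 52.

52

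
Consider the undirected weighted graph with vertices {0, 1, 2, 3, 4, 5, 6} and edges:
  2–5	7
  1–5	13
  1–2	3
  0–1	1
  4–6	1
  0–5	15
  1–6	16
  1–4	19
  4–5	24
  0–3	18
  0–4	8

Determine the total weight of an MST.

Grow the tree from 2 using Prim:
Step 1: cheapest edge leaving the tree is 1–2 (3); add 1.
Step 2: cheapest edge leaving the tree is 0–1 (1); add 0.
Step 3: cheapest edge leaving the tree is 2–5 (7); add 5.
Step 4: cheapest edge leaving the tree is 0–4 (8); add 4.
Step 5: cheapest edge leaving the tree is 4–6 (1); add 6.
Step 6: cheapest edge leaving the tree is 0–3 (18); add 3.
MST edges: 1–2, 0–1, 2–5, 0–4, 4–6, 0–3; total weight 3+1+7+8+1+18 = 38.

38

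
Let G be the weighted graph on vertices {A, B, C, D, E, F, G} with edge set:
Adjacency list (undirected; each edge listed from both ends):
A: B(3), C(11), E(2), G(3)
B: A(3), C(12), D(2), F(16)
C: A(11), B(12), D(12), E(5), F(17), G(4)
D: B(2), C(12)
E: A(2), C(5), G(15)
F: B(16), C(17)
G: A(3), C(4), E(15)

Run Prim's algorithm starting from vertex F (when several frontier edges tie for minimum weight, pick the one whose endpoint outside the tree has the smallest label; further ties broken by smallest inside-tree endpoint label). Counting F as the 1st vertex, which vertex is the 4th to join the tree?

A

Prim's algorithm from F:
Step 1: frontier [B–F 16, C–F 17] → take B–F (16); add B.
Step 2: frontier [B–D 2, A–B 3, B–C 12, C–F 17] → take B–D (2); add D.
Step 3: frontier [A–B 3, B–C 12, C–D 12, C–F 17] → take A–B (3); add A.
Step 4: frontier [A–E 2, A–G 3, A–C 11, B–C 12, C–D 12, C–F 17] → take A–E (2); add E.
Step 5: frontier [A–G 3, A–C 11, B–C 12, C–D 12, C–E 5, E–G 15, C–F 17] → take A–G (3); add G.
Step 6: frontier [A–C 11, B–C 12, C–D 12, C–E 5, C–F 17, C–G 4] → take C–G (4); add C.
Vertex order: F, B, D, A, E, G, C. The 4th vertex is A.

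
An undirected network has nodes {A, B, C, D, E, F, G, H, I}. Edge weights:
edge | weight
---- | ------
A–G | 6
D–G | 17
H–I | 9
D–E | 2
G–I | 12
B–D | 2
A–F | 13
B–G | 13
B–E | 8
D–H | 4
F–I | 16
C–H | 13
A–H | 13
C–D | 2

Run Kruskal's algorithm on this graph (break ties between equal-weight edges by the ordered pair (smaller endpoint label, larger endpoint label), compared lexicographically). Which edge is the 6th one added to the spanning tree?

Kruskal's algorithm — process edges by increasing weight (ties by edge label):
B–D (2): add — endpoints in different components.
C–D (2): add — endpoints in different components.
D–E (2): add — endpoints in different components.
D–H (4): add — endpoints in different components.
A–G (6): add — endpoints in different components.
B–E (8): skip — B and E already connected.
H–I (9): add — endpoints in different components.
G–I (12): add — endpoints in different components.
A–F (13): add — endpoints in different components.
The 6th edge added is H–I.

H-I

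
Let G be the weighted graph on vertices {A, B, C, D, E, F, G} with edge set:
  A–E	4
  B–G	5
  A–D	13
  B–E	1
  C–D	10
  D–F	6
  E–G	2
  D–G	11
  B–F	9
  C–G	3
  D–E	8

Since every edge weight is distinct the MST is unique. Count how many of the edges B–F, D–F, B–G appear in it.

1

Kruskal: consider edges lightest-first.
B–E (1): add — endpoints in different components.
E–G (2): add — endpoints in different components.
C–G (3): add — endpoints in different components.
A–E (4): add — endpoints in different components.
B–G (5): skip — B and G already connected.
D–F (6): add — endpoints in different components.
D–E (8): add — endpoints in different components.
MST edge set: {B–E, E–G, C–G, A–E, D–F, D–E}.
Of the listed edges, {D–F} are in the MST → 1.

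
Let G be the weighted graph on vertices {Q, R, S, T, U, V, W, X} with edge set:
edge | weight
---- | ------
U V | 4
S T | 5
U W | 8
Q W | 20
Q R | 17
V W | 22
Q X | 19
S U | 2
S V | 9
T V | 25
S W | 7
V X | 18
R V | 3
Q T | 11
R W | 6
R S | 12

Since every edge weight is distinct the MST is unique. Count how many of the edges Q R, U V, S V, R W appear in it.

2

Kruskal: consider edges lightest-first.
S U (2): add — endpoints in different components.
R V (3): add — endpoints in different components.
U V (4): add — endpoints in different components.
S T (5): add — endpoints in different components.
R W (6): add — endpoints in different components.
S W (7): skip — S and W already connected.
U W (8): skip — U and W already connected.
S V (9): skip — S and V already connected.
Q T (11): add — endpoints in different components.
R S (12): skip — R and S already connected.
Q R (17): skip — R and Q already connected.
V X (18): add — endpoints in different components.
MST edge set: {S U, R V, U V, S T, R W, Q T, V X}.
Of the listed edges, {U V, R W} are in the MST → 2.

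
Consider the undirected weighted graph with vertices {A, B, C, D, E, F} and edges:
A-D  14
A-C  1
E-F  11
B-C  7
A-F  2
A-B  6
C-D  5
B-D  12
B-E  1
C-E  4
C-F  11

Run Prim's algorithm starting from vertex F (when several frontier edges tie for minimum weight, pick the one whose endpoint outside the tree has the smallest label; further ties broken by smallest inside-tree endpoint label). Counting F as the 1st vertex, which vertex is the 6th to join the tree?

Grow the tree from F using Prim:
Step 1: frontier [A-F 2, C-F 11, E-F 11] → take A-F (2); add A.
Step 2: frontier [A-C 1, A-B 6, A-D 14, C-F 11, E-F 11] → take A-C (1); add C.
Step 3: frontier [A-B 6, A-D 14, C-E 4, C-D 5, B-C 7, E-F 11] → take C-E (4); add E.
Step 4: frontier [A-B 6, A-D 14, C-D 5, B-C 7, B-E 1] → take B-E (1); add B.
Step 5: frontier [A-D 14, B-D 12, C-D 5] → take C-D (5); add D.
Vertex order: F, A, C, E, B, D. The 6th vertex is D.

D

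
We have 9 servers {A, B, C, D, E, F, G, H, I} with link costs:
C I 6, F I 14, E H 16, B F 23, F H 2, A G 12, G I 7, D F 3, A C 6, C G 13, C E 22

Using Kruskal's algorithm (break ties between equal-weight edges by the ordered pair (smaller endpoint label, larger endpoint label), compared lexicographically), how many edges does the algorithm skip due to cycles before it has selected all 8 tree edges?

Kruskal: consider edges lightest-first.
F H (2): add — endpoints in different components.
D F (3): add — endpoints in different components.
A C (6): add — endpoints in different components.
C I (6): add — endpoints in different components.
G I (7): add — endpoints in different components.
A G (12): skip — A and G already connected.
C G (13): skip — C and G already connected.
F I (14): add — endpoints in different components.
E H (16): add — endpoints in different components.
C E (22): skip — C and E already connected.
B F (23): add — endpoints in different components.
Edges rejected before the tree was complete: 3.

3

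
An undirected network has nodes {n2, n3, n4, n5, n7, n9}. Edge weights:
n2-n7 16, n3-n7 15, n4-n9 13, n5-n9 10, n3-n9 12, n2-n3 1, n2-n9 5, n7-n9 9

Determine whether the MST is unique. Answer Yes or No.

Kruskal's algorithm — process edges by increasing weight (ties by edge label):
n2-n3 (1): add. Components now {n7} {n4} {n2,n3} {n9} {n5}
n2-n9 (5): add. Components now {n7} {n4} {n2,n3,n9} {n5}
n7-n9 (9): add. Components now {n2,n3,n7,n9} {n4} {n5}
n5-n9 (10): add. Components now {n2,n3,n5,n7,n9} {n4}
n3-n9 (12): skip — n3 and n9 already connected.
n4-n9 (13): add. Components now {n2,n3,n4,n5,n7,n9}
Every non-tree edge has weight strictly greater than the heaviest edge on the tree path between its endpoints, so the MST is unique.

Yes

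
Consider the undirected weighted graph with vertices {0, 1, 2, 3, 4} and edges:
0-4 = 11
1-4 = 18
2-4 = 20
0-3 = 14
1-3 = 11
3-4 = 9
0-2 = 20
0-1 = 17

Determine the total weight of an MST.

Prim, starting at 4.
Step 1: frontier [3-4 9, 0-4 11, 1-4 18, 2-4 20] → take 3-4 (9); add 3.
Step 2: frontier [1-3 11, 0-3 14, 0-4 11, 1-4 18, 2-4 20] → take 0-4 (11); add 0.
Step 3: frontier [0-1 17, 0-2 20, 1-3 11, 1-4 18, 2-4 20] → take 1-3 (11); add 1.
Step 4: frontier [0-2 20, 2-4 20] → take 0-2 (20); add 2.
MST edges: 3-4, 0-4, 1-3, 0-2; total weight 9+11+11+20 = 51.

51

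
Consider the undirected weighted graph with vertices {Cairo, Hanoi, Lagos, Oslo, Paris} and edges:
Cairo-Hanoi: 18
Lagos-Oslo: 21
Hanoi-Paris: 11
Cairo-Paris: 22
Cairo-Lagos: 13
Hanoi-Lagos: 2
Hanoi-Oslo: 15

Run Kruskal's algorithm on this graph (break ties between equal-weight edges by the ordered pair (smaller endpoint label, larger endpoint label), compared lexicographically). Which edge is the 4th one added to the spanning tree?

Hanoi-Oslo

Sort edges by weight, then run Kruskal:
Hanoi-Lagos (2): add. Components now {Hanoi,Lagos} {Oslo} {Paris} {Cairo}
Hanoi-Paris (11): add. Components now {Hanoi,Lagos,Paris} {Oslo} {Cairo}
Cairo-Lagos (13): add. Components now {Cairo,Hanoi,Lagos,Paris} {Oslo}
Hanoi-Oslo (15): add. Components now {Cairo,Hanoi,Lagos,Oslo,Paris}
The 4th edge added is Hanoi-Oslo.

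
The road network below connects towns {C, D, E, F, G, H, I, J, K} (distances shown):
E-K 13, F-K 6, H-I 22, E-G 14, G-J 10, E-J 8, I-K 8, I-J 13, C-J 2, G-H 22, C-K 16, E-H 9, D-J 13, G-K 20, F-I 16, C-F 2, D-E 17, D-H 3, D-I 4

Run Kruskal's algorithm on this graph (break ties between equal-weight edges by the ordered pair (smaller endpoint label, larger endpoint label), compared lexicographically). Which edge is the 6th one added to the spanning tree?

E-J

Kruskal's algorithm — process edges by increasing weight (ties by edge label):
C-F (2): add — endpoints in different components.
C-J (2): add — endpoints in different components.
D-H (3): add — endpoints in different components.
D-I (4): add — endpoints in different components.
F-K (6): add — endpoints in different components.
E-J (8): add — endpoints in different components.
I-K (8): add — endpoints in different components.
E-H (9): skip — E and H already connected.
G-J (10): add — endpoints in different components.
The 6th edge added is E-J.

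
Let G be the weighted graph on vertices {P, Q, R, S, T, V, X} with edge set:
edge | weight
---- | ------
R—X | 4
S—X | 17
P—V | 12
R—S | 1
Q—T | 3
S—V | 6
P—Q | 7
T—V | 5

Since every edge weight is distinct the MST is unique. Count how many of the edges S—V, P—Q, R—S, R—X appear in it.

4

Kruskal: consider edges lightest-first.
R—S (1): add. Components now {T} {R,S} {X} {V} {P} {Q}
Q—T (3): add. Components now {Q,T} {R,S} {X} {V} {P}
R—X (4): add. Components now {Q,T} {R,S,X} {V} {P}
T—V (5): add. Components now {Q,T,V} {R,S,X} {P}
S—V (6): add. Components now {Q,R,S,T,V,X} {P}
P—Q (7): add. Components now {P,Q,R,S,T,V,X}
MST edge set: {R—S, Q—T, R—X, T—V, S—V, P—Q}.
Of the listed edges, {S—V, P—Q, R—S, R—X} are in the MST → 4.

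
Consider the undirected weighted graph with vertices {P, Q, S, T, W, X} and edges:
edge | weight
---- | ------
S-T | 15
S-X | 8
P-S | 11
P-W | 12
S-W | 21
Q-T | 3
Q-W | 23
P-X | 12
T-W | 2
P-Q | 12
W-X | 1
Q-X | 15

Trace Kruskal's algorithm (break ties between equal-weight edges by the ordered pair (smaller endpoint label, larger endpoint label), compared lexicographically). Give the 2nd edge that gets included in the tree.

T-W

Kruskal: consider edges lightest-first.
W-X (1): add — endpoints in different components.
T-W (2): add — endpoints in different components.
Q-T (3): add — endpoints in different components.
S-X (8): add — endpoints in different components.
P-S (11): add — endpoints in different components.
The 2nd edge added is T-W.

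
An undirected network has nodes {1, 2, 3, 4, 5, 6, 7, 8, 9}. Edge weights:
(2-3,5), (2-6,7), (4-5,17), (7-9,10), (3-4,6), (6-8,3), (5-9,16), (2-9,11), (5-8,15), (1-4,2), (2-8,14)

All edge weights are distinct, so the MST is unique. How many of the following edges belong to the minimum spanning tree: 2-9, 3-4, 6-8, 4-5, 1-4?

4

Sort edges by weight, then run Kruskal:
1-4 (2): add — endpoints in different components.
6-8 (3): add — endpoints in different components.
2-3 (5): add — endpoints in different components.
3-4 (6): add — endpoints in different components.
2-6 (7): add — endpoints in different components.
7-9 (10): add — endpoints in different components.
2-9 (11): add — endpoints in different components.
2-8 (14): skip — 2 and 8 already connected.
5-8 (15): add — endpoints in different components.
MST edge set: {1-4, 6-8, 2-3, 3-4, 2-6, 7-9, 2-9, 5-8}.
Of the listed edges, {2-9, 3-4, 6-8, 1-4} are in the MST → 4.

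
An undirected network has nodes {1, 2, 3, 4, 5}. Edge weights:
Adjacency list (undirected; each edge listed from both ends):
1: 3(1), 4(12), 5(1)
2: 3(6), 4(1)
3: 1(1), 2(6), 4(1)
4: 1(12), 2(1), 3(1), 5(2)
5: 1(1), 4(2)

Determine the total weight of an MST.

Grow the tree from 2 using Prim:
Step 1: cheapest edge leaving the tree is 2-4 (1); add 4.
Step 2: cheapest edge leaving the tree is 3-4 (1); add 3.
Step 3: cheapest edge leaving the tree is 1-3 (1); add 1.
Step 4: cheapest edge leaving the tree is 1-5 (1); add 5.
MST edges: 2-4, 3-4, 1-3, 1-5; total weight 1+1+1+1 = 4.

4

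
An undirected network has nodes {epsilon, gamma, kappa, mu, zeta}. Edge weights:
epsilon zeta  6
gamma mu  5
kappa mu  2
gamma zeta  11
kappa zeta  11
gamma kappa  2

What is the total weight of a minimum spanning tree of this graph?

21

Prim, starting at zeta.
Step 1: frontier [epsilon zeta 6, gamma zeta 11, kappa zeta 11] → take epsilon zeta (6); add epsilon.
Step 2: frontier [gamma zeta 11, kappa zeta 11] → take gamma zeta (11); add gamma.
Step 3: frontier [gamma kappa 2, gamma mu 5, kappa zeta 11] → take gamma kappa (2); add kappa.
Step 4: frontier [gamma mu 5, kappa mu 2] → take kappa mu (2); add mu.
MST edges: epsilon zeta, gamma zeta, gamma kappa, kappa mu; total weight 6+11+2+2 = 21.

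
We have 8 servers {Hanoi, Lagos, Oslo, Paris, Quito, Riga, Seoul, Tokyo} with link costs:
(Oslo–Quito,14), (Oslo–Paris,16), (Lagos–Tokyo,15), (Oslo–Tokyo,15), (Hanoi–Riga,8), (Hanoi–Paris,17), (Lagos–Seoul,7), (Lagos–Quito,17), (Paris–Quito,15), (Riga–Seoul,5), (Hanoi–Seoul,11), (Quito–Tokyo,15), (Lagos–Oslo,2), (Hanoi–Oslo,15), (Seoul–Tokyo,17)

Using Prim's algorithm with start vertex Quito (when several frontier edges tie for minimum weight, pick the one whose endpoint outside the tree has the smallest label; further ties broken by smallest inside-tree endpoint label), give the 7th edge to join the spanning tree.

Lagos-Tokyo

Grow the tree from Quito using Prim:
Step 1: cheapest edge leaving the tree is Oslo–Quito (14); add Oslo.
Step 2: cheapest edge leaving the tree is Lagos–Oslo (2); add Lagos.
Step 3: cheapest edge leaving the tree is Lagos–Seoul (7); add Seoul.
Step 4: cheapest edge leaving the tree is Riga–Seoul (5); add Riga.
Step 5: cheapest edge leaving the tree is Hanoi–Riga (8); add Hanoi.
Step 6: cheapest edge leaving the tree is Paris–Quito (15); add Paris.
Step 7: cheapest edge leaving the tree is Lagos–Tokyo (15); add Tokyo.
The 7th edge added is Lagos–Tokyo.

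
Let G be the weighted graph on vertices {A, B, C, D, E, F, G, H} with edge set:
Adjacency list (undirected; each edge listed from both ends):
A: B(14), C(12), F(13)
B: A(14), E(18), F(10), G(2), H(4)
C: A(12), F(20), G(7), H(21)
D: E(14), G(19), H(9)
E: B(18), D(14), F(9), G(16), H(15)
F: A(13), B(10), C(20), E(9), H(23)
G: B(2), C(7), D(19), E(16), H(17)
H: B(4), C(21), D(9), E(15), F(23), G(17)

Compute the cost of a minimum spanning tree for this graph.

Sort edges by weight, then run Kruskal:
B–G (2): add — endpoints in different components.
B–H (4): add — endpoints in different components.
C–G (7): add — endpoints in different components.
D–H (9): add — endpoints in different components.
E–F (9): add — endpoints in different components.
B–F (10): add — endpoints in different components.
A–C (12): add — endpoints in different components.
MST edges: B–G, B–H, C–G, D–H, E–F, B–F, A–C; total weight 2+4+7+9+9+10+12 = 53.

53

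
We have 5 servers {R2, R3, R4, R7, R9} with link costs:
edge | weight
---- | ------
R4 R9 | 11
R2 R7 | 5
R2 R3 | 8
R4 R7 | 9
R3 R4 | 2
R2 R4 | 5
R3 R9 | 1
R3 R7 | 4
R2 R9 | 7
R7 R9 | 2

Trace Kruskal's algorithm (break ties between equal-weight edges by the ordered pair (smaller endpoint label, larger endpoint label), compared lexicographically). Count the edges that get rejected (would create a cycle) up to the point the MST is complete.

Kruskal: consider edges lightest-first.
R3 R9 (1): add — endpoints in different components.
R3 R4 (2): add — endpoints in different components.
R7 R9 (2): add — endpoints in different components.
R3 R7 (4): skip — R7 and R3 already connected.
R2 R4 (5): add — endpoints in different components.
Edges rejected before the tree was complete: 1.

1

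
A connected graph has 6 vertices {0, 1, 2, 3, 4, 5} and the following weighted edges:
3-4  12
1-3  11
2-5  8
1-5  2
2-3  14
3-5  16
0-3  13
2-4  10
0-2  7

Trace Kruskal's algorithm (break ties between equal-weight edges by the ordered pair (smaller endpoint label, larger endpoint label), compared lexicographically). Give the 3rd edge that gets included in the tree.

2-5

Sort edges by weight, then run Kruskal:
1-5 (2): add. Components now {0} {1,5} {2} {3} {4}
0-2 (7): add. Components now {0,2} {1,5} {3} {4}
2-5 (8): add. Components now {0,1,2,5} {3} {4}
2-4 (10): add. Components now {0,1,2,4,5} {3}
1-3 (11): add. Components now {0,1,2,3,4,5}
The 3rd edge added is 2-5.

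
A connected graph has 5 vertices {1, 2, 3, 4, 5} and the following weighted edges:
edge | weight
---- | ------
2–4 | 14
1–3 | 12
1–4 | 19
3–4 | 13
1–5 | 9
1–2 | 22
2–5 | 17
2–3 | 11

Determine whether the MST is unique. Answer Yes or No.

Yes

Sort edges by weight, then run Kruskal:
1–5 (9): add. Components now {1,5} {2} {3} {4}
2–3 (11): add. Components now {1,5} {2,3} {4}
1–3 (12): add. Components now {1,2,3,5} {4}
3–4 (13): add. Components now {1,2,3,4,5}
Every non-tree edge has weight strictly greater than the heaviest edge on the tree path between its endpoints, so the MST is unique.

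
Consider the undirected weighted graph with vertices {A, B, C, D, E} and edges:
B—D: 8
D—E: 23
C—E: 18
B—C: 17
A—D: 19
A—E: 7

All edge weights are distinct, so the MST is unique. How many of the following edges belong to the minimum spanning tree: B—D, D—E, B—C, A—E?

3

Kruskal's algorithm — process edges by increasing weight (ties by edge label):
A—E (7): add. Components now {A,E} {B} {C} {D}
B—D (8): add. Components now {A,E} {B,D} {C}
B—C (17): add. Components now {A,E} {B,C,D}
C—E (18): add. Components now {A,B,C,D,E}
MST edge set: {A—E, B—D, B—C, C—E}.
Of the listed edges, {B—D, B—C, A—E} are in the MST → 3.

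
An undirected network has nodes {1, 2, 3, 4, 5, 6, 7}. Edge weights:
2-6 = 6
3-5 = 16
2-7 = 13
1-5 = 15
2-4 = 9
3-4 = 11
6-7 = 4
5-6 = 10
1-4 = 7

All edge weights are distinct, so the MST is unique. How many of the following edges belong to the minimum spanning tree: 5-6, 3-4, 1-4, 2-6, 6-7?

5

Kruskal's algorithm — process edges by increasing weight (ties by edge label):
6-7 (4): add. Components now {1} {2} {3} {4} {5} {6,7}
2-6 (6): add. Components now {1} {2,6,7} {3} {4} {5}
1-4 (7): add. Components now {1,4} {2,6,7} {3} {5}
2-4 (9): add. Components now {1,2,4,6,7} {3} {5}
5-6 (10): add. Components now {1,2,4,5,6,7} {3}
3-4 (11): add. Components now {1,2,3,4,5,6,7}
MST edge set: {6-7, 2-6, 1-4, 2-4, 5-6, 3-4}.
Of the listed edges, {5-6, 3-4, 1-4, 2-6, 6-7} are in the MST → 5.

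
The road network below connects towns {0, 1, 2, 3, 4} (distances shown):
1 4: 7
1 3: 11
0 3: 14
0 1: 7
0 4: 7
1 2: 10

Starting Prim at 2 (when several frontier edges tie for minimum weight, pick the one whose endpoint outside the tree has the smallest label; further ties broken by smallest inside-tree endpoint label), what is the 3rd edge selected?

0-4

Prim's algorithm from 2:
Step 1: frontier [1 2 10] → take 1 2 (10); add 1.
Step 2: frontier [0 1 7, 1 4 7, 1 3 11] → take 0 1 (7); add 0.
Step 3: frontier [0 4 7, 0 3 14, 1 4 7, 1 3 11] → take 0 4 (7); add 4.
Step 4: frontier [0 3 14, 1 3 11] → take 1 3 (11); add 3.
The 3rd edge added is 0 4.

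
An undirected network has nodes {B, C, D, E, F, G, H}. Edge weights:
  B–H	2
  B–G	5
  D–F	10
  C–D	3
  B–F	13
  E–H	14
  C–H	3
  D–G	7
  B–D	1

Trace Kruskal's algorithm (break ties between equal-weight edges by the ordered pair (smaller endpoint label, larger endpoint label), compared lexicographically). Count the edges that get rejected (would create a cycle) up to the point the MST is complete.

3

Kruskal's algorithm — process edges by increasing weight (ties by edge label):
B–D (1): add. Components now {B,D} {C} {E} {F} {G} {H}
B–H (2): add. Components now {B,D,H} {C} {E} {F} {G}
C–D (3): add. Components now {B,C,D,H} {E} {F} {G}
C–H (3): skip — C and H already connected.
B–G (5): add. Components now {B,C,D,G,H} {E} {F}
D–G (7): skip — D and G already connected.
D–F (10): add. Components now {B,C,D,F,G,H} {E}
B–F (13): skip — B and F already connected.
E–H (14): add. Components now {B,C,D,E,F,G,H}
Edges rejected before the tree was complete: 3.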